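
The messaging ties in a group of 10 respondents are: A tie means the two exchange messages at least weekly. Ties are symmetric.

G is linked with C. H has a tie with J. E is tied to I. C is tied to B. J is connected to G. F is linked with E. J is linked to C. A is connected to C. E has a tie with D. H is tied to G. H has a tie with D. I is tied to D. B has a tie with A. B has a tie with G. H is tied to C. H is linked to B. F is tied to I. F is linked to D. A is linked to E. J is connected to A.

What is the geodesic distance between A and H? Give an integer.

One shortest route is A – C – H, which uses 2 edges, and A and H are not directly tied, so nothing shorter exists. So d(A,H) = 2.

2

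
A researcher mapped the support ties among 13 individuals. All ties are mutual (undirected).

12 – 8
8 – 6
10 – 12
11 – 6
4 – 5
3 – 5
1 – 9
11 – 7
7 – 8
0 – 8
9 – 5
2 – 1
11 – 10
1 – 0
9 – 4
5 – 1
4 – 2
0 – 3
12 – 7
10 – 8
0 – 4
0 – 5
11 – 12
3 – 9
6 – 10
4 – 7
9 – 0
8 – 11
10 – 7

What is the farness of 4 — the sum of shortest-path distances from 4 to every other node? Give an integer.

Distances from 4: 0:1, 1:2, 2:1, 3:2, 5:1, 6:3, 7:1, 8:2, 9:1, 10:2, 11:2, 12:2.
Sum = 1 + 2 + 1 + 2 + 1 + 3 + 1 + 2 + 1 + 2 + 2 + 2 = 20.

20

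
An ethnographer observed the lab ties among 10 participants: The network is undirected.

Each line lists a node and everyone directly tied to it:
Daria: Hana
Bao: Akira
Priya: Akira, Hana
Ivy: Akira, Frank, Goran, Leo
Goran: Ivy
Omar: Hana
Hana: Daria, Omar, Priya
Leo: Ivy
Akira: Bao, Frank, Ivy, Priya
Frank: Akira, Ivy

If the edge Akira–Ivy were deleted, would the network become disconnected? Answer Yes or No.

No

Even without that edge, Akira still reaches Ivy via Akira – Frank – Ivy, so the network stays connected. Not a bridge.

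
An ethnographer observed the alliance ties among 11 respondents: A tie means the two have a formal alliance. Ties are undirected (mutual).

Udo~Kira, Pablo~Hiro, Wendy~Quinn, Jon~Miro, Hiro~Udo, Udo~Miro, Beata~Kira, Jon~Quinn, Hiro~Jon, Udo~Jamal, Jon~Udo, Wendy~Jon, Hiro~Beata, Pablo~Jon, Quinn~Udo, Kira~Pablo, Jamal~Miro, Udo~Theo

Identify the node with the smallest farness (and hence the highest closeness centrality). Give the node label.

Farness (sum of distances to all others) for each node — Beata:23, Hiro:16, Jamal:21, Jon:14, Kira:18, Miro:18, Pablo:19, Quinn:18, Theo:22, Udo:13, Wendy:22.
The smallest farness is 13, for Udo, so Udo has the highest closeness.

Udo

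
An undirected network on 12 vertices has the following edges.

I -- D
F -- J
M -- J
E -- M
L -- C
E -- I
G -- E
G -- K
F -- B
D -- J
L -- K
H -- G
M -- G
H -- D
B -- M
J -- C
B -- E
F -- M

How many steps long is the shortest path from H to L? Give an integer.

3

One shortest route is H – G – K – L, which uses 3 edges, and at distance 2 from H we only reach {E, I, J, K, M}, which does not include L. So d(H,L) = 3.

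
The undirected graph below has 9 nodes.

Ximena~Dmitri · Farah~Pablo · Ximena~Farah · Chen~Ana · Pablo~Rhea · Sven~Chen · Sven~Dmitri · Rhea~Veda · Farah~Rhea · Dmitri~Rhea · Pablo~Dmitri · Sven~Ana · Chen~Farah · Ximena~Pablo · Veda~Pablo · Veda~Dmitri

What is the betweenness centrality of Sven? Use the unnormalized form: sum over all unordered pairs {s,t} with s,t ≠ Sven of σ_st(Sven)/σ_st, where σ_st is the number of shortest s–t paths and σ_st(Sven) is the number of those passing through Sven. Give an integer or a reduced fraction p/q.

Pairs whose geodesics pass through Sven — Rhea–Ana: 1/2; Veda–Chen: 1/3; Veda–Ana: 1; Dmitri–Chen: 1; Dmitri–Ana: 1; Ximena–Ana: 1/2; Pablo–Ana: 1/2.
All other pairs contribute 0.
Summing the contributions gives betweenness(Sven) = 29/6.

29/6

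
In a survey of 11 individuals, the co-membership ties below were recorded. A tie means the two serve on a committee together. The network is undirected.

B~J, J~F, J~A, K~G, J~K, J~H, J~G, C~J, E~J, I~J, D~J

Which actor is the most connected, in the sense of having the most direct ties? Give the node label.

J

Degrees — A:1, B:1, C:1, D:1, E:1, F:1, G:2, H:1, I:1, J:10, K:2.
The maximum is 10, attained only by J.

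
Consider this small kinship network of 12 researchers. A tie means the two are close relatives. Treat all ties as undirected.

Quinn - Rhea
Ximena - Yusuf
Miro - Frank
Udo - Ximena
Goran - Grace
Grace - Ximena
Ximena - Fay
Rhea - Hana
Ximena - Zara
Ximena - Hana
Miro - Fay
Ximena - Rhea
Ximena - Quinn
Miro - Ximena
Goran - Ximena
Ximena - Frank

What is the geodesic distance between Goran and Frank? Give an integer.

2

One shortest route is Goran – Ximena – Frank, which uses 2 edges, and Goran and Frank are not directly tied, so nothing shorter exists. So d(Goran,Frank) = 2.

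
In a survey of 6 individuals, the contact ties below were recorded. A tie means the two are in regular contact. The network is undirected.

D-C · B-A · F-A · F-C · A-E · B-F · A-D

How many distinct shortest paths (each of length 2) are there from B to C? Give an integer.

The shortest distance is 2, and the only length-2 path is B–F–C. So there is exactly 1 shortest path.

1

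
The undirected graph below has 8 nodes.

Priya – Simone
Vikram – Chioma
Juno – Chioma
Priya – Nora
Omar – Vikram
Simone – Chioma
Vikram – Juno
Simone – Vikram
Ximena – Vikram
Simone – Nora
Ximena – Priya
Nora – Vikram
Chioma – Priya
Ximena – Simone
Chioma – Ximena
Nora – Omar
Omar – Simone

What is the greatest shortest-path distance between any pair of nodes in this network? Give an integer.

Eccentricity of each node (its greatest distance to any other): Chioma:2, Juno:2, Nora:2, Omar:2, Priya:2, Simone:2, Vikram:2, Ximena:2.
The maximum eccentricity is 2, realized for instance by the pair Priya–Vikram via Priya – Ximena – Vikram. So the diameter is 2.

2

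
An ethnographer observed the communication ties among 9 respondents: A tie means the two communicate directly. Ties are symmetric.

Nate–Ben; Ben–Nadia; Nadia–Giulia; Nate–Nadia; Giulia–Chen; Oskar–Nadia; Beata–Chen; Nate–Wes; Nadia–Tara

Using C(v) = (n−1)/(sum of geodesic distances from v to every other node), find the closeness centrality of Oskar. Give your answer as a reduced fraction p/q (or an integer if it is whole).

Distances from Oskar: Beata:4, Ben:2, Chen:3, Giulia:2, Nadia:1, Nate:2, Tara:2, Wes:3. Sum = 19.
n = 9, so closeness = 8/19.

8/19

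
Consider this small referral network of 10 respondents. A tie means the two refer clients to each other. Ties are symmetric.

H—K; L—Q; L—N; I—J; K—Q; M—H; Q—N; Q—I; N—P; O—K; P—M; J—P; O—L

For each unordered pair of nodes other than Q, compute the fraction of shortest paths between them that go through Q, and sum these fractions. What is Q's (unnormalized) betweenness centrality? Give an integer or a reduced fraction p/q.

61/6

Pairs whose geodesics pass through Q — L–K: 1/2; L–H: 1/2; L–J: 1/2; L–I: 1; O–J: 2/3; O–I: 2/2; K–P: 1/2; K–J: 1; K–I: 1; K–N: 1; H–I: 1; H–N: 1/2; I–N: 1.
All other pairs contribute 0.
Summing the contributions gives betweenness(Q) = 61/6.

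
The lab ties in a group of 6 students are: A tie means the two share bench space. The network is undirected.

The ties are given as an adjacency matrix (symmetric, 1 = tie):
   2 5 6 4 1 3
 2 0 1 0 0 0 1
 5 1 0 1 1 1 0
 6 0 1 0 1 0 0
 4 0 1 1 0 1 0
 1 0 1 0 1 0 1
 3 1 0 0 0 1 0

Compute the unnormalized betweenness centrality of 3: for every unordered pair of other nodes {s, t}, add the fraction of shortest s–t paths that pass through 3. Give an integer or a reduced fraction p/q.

1/2

Pairs whose geodesics pass through 3 — 2–1: 1/2.
All other pairs contribute 0.
Summing the contributions gives betweenness(3) = 1/2.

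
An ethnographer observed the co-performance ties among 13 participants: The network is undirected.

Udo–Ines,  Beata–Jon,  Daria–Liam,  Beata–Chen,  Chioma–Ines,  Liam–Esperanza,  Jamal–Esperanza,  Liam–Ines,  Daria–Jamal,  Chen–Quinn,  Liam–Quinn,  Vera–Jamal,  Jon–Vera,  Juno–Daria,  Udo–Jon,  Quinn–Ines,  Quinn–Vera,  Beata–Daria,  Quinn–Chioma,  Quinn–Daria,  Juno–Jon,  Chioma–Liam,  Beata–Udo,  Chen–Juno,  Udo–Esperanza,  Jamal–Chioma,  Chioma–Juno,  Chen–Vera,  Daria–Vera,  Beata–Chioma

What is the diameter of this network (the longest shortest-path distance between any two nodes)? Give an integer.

Eccentricity of each node (its greatest distance to any other): Beata:2, Chen:3, Chioma:2, Daria:2, Esperanza:3, Ines:2, Jamal:2, Jon:3, Juno:3, Liam:3, Quinn:2, Udo:2, Vera:2.
The maximum eccentricity is 3, realized for instance by the pair Chen–Esperanza via Chen – Quinn – Liam – Esperanza. So the diameter is 3.

3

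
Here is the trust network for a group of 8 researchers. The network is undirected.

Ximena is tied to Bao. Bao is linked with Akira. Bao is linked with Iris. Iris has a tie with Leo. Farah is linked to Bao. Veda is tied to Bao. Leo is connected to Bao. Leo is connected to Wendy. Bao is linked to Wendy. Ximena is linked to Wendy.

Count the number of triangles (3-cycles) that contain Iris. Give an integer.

Iris's neighbors: Bao and Leo.
Neighbor pairs that are themselves tied: Iris–Bao–Leo. Each forms one triangle with Iris, for 1 in total.

1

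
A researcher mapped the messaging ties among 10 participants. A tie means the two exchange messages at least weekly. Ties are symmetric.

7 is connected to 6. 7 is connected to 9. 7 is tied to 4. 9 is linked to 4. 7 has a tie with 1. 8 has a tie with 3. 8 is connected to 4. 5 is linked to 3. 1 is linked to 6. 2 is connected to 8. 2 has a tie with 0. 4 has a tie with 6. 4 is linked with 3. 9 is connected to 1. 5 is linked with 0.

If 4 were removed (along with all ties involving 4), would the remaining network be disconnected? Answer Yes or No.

Yes

Removing 4 leaves {0, 2, 3, 5, and 8} with no path to {1, 6, 7, and 9}, so the network splits into 2 components. 4 is a cut vertex.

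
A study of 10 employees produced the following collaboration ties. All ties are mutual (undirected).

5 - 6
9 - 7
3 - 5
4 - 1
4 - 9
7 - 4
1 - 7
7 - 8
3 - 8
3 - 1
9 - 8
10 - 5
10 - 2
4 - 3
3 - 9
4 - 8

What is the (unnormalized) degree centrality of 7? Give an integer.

4

7 is directly tied to 1, 4, 8, and 9. That is 4 neighbors, so the degree of 7 is 4.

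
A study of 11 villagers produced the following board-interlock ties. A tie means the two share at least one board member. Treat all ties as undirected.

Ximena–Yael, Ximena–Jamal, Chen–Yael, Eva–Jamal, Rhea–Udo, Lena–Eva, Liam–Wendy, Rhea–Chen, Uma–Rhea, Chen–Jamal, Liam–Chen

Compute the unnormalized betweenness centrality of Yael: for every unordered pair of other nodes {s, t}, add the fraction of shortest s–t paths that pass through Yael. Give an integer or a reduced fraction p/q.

Pairs whose geodesics pass through Yael — Liam–Ximena: 1/2; Udo–Ximena: 1/2; Wendy–Ximena: 1/2; Uma–Ximena: 1/2; Rhea–Ximena: 1/2; Chen–Ximena: 1/2.
All other pairs contribute 0.
Summing the contributions gives betweenness(Yael) = 3.

3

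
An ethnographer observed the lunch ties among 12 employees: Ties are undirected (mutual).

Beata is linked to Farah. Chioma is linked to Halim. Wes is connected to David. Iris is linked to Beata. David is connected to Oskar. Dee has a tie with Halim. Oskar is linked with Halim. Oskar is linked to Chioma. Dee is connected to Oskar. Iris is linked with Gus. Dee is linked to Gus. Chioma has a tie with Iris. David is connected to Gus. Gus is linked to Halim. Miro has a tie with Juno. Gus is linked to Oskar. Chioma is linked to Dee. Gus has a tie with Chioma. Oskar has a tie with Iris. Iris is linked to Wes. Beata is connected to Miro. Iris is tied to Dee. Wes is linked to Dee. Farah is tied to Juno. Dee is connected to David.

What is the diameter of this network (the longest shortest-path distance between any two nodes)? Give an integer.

Eccentricity of each node (its greatest distance to any other): Beata:3, Chioma:4, David:5, Dee:4, Farah:4, Gus:4, Halim:5, Iris:3, Juno:5, Miro:4, Oskar:4, Wes:4.
The maximum eccentricity is 5, realized for instance by the pair Juno–David via Juno – Miro – Beata – Iris – Wes – David. So the diameter is 5.

5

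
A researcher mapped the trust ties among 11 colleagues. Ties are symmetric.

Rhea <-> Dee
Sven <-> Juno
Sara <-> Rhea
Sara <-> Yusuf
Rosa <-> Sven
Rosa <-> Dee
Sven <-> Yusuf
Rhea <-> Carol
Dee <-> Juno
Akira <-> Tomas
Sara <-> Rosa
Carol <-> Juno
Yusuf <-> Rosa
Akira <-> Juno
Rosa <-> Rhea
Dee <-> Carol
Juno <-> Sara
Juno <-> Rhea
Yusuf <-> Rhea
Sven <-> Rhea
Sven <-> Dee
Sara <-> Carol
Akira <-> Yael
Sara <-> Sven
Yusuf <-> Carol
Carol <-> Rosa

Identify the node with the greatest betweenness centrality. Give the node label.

Juno

Unnormalized betweenness of each node: Akira:17, Carol:9/4, Dee:29/30, Juno:641/30, Rhea:29/12, Rosa:37/60, Sara:59/30, Sven:9/4, Tomas:0, Yael:0, Yusuf:1/6.
Juno has the largest value, 641/30, making it the main broker — the node through which the most shortest paths run.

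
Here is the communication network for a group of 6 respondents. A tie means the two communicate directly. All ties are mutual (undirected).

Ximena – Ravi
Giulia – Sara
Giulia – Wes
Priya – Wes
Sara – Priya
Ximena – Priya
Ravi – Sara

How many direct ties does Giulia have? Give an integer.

Giulia is directly tied to Sara and Wes. That is 2 neighbors, so the degree of Giulia is 2.

2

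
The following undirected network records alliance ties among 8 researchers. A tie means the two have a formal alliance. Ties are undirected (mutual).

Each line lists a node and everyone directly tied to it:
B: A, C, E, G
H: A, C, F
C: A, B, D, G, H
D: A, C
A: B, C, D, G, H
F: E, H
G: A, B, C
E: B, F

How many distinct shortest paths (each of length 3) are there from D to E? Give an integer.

The shortest distance is 3. The length-3 paths are: D–C–B–E; D–A–B–E.
That gives 2 distinct shortest paths.

2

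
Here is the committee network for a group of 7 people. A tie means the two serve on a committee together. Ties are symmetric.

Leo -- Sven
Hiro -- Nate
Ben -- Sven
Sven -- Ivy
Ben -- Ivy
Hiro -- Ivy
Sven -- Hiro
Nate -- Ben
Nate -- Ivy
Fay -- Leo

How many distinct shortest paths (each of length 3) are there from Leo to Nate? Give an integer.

3

The shortest distance is 3. The length-3 paths are: Leo–Sven–Ben–Nate; Leo–Sven–Hiro–Nate; Leo–Sven–Ivy–Nate.
That gives 3 distinct shortest paths.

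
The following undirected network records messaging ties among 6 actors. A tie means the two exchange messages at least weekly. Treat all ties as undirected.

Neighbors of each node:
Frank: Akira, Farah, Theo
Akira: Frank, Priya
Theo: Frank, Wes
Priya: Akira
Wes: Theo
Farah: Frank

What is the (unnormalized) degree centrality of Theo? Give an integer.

2

Theo is directly tied to Frank and Wes. That is 2 neighbors, so the degree of Theo is 2.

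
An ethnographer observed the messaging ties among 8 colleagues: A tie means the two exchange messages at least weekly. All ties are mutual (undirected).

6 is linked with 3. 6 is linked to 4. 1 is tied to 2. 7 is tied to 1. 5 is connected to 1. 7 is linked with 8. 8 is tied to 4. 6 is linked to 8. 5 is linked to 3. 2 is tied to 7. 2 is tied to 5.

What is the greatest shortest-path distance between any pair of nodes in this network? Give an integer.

Eccentricity of each node (its greatest distance to any other): 1:3, 2:3, 3:3, 4:3, 5:3, 6:3, 7:3, 8:3.
The maximum eccentricity is 3, realized for instance by the pair 2–6 via 2 – 5 – 3 – 6. So the diameter is 3.

3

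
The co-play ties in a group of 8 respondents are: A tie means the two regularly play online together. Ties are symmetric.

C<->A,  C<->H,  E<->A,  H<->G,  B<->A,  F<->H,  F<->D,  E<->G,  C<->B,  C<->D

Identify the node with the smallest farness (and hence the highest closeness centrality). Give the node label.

C

Farness (sum of distances to all others) for each node — A:12, B:14, C:10, D:14, E:14, F:15, G:14, H:11.
The smallest farness is 10, for C, so C has the highest closeness.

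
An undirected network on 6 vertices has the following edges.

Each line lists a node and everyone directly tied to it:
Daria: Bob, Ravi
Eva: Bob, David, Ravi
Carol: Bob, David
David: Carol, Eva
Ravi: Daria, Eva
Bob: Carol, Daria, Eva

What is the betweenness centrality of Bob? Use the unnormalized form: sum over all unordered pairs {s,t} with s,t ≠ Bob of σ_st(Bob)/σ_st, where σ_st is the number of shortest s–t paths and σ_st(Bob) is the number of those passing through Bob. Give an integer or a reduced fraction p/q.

Pairs whose geodesics pass through Bob — Daria–Eva: 1/2; Daria–David: 2/3; Daria–Carol: 1; Ravi–Carol: 2/3; Eva–Carol: 1/2.
All other pairs contribute 0.
Summing the contributions gives betweenness(Bob) = 10/3.

10/3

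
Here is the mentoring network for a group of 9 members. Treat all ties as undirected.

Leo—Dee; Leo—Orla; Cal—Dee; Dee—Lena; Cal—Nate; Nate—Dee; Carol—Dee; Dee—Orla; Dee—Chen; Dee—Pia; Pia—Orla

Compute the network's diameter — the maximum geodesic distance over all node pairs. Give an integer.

Eccentricity of each node (its greatest distance to any other): Cal:2, Carol:2, Chen:2, Dee:1, Lena:2, Leo:2, Nate:2, Orla:2, Pia:2.
The maximum eccentricity is 2, realized for instance by the pair Cal–Carol via Cal – Dee – Carol. So the diameter is 2.

2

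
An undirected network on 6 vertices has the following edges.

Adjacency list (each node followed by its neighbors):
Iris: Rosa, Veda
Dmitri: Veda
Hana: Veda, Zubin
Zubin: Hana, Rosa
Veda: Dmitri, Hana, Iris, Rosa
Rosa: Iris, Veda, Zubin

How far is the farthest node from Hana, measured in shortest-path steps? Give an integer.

2

Distances from Hana: Dmitri:2, Iris:2, Rosa:2, Veda:1, Zubin:1.
The largest is 2 (to Rosa, Dmitri, and Iris), so the eccentricity of Hana is 2.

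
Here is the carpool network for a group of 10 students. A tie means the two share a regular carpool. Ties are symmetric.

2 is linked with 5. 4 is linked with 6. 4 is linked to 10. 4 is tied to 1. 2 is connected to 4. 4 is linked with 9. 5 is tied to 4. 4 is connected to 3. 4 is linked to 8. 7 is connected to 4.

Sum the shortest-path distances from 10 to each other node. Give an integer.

Distances from 10: 1:2, 2:2, 3:2, 4:1, 5:2, 6:2, 7:2, 8:2, 9:2.
Sum = 2 + 2 + 2 + 1 + 2 + 2 + 2 + 2 + 2 = 17.

17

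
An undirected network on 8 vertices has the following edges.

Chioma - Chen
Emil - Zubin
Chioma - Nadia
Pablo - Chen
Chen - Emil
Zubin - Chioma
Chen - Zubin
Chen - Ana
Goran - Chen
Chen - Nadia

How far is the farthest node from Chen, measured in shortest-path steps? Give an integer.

1

Distances from Chen: Ana:1, Chioma:1, Emil:1, Goran:1, Nadia:1, Pablo:1, Zubin:1.
The largest is 1 (to Zubin, Goran, Pablo, Emil, Ana, Nadia, and Chioma), so the eccentricity of Chen is 1.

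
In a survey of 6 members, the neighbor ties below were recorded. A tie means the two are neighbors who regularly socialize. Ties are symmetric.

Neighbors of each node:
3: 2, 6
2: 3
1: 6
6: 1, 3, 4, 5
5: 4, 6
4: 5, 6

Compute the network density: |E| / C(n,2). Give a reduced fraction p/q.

There are 6 edges and 6 nodes, so the maximum possible is C(6,2) = 15.
Density = 6/15 = 2/5.

2/5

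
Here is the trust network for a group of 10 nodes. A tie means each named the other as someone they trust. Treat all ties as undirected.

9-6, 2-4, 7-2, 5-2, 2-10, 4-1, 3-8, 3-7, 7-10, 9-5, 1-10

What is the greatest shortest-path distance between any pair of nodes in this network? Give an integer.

6

Eccentricity of each node (its greatest distance to any other): 1:5, 2:3, 3:5, 4:4, 5:4, 6:6, 7:4, 8:6, 9:5, 10:4.
The maximum eccentricity is 6, realized for instance by the pair 6–8 via 6 – 9 – 5 – 2 – 7 – 3 – 8. So the diameter is 6.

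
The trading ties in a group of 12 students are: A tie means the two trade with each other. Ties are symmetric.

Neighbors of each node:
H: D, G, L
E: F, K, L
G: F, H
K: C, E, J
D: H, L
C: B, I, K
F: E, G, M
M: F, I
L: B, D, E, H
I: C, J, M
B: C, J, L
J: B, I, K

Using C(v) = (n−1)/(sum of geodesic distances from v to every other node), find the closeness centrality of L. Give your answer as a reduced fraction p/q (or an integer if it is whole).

11/20

Distances from L: B:1, C:2, D:1, E:1, F:2, G:2, H:1, I:3, J:2, K:2, M:3. Sum = 20.
n = 12, so closeness = 11/20.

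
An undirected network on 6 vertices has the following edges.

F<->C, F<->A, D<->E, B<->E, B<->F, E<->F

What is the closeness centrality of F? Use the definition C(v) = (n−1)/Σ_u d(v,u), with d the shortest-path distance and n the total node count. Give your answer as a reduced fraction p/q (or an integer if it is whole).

5/6

Distances from F: A:1, B:1, C:1, D:2, E:1. Sum = 6.
n = 6, so closeness = 5/6.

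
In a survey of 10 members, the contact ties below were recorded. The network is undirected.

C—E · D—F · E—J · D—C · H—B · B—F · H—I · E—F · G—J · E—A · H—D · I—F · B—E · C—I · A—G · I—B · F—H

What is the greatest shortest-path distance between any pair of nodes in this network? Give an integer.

4

Eccentricity of each node (its greatest distance to any other): A:3, B:3, C:3, D:4, E:2, F:3, G:4, H:4, I:4, J:3.
The maximum eccentricity is 4, realized for instance by the pair G–H via G – J – E – F – H. So the diameter is 4.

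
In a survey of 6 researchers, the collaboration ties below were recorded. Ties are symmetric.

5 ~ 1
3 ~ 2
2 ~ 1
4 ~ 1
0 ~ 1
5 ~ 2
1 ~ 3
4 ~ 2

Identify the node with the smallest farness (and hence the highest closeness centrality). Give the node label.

1

Farness (sum of distances to all others) for each node — 0:9, 1:5, 2:6, 3:8, 4:8, 5:8.
The smallest farness is 5, for 1, so 1 has the highest closeness.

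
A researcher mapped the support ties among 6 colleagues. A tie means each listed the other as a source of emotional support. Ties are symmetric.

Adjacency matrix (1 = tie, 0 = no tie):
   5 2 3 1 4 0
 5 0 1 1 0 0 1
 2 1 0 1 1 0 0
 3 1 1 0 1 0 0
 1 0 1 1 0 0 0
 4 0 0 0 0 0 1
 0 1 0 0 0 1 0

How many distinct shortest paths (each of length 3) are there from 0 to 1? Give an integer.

2

The shortest distance is 3. The length-3 paths are: 0–5–2–1; 0–5–3–1.
That gives 2 distinct shortest paths.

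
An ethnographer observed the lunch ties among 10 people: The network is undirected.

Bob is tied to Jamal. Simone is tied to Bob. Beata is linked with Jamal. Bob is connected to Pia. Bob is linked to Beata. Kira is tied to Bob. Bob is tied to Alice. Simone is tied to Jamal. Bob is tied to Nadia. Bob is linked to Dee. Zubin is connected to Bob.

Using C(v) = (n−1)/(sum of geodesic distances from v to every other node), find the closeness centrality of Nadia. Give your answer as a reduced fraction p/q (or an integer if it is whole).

9/17

Distances from Nadia: Alice:2, Beata:2, Bob:1, Dee:2, Jamal:2, Kira:2, Pia:2, Simone:2, Zubin:2. Sum = 17.
n = 10, so closeness = 9/17.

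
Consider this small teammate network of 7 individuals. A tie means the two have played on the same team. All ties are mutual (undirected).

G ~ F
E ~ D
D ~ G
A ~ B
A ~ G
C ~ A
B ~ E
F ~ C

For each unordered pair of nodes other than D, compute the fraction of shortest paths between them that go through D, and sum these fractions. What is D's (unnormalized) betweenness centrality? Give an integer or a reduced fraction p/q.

2

Pairs whose geodesics pass through D — E–G: 1; E–F: 1.
All other pairs contribute 0.
Summing the contributions gives betweenness(D) = 2.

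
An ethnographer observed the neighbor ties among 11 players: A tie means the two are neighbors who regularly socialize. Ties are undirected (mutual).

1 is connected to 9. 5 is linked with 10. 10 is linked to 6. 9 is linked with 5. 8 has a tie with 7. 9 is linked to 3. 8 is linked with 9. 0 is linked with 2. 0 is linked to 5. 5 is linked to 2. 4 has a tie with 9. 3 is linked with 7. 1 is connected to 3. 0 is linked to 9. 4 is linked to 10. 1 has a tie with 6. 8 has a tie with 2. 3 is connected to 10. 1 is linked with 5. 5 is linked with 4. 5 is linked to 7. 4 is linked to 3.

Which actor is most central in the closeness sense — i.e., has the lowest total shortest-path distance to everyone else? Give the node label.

5

Farness (sum of distances to all others) for each node — 0:18, 1:16, 2:19, 3:16, 4:16, 5:13, 6:22, 7:18, 8:19, 9:14, 10:17.
The smallest farness is 13, for 5, so 5 has the highest closeness.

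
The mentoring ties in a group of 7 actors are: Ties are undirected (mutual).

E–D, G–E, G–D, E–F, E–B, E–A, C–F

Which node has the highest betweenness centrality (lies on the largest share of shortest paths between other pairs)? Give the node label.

E

Unnormalized betweenness of each node: A:0, B:0, C:0, D:0, E:13, F:5, G:0.
E has the largest value, 13, making it the main broker — the node through which the most shortest paths run.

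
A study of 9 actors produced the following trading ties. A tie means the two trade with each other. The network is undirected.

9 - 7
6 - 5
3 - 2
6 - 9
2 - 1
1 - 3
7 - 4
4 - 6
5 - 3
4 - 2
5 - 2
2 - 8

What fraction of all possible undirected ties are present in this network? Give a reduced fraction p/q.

There are 12 edges and 9 nodes, so the maximum possible is C(9,2) = 36.
Density = 12/36 = 1/3.

1/3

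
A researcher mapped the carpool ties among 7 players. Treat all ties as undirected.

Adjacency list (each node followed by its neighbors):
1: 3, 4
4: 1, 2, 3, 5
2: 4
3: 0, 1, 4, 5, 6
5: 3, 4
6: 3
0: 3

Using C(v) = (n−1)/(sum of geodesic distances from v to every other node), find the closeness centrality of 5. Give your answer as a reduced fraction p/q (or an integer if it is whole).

3/5

Distances from 5: 0:2, 1:2, 2:2, 3:1, 4:1, 6:2. Sum = 10.
n = 7, so closeness = 6/10 = 3/5.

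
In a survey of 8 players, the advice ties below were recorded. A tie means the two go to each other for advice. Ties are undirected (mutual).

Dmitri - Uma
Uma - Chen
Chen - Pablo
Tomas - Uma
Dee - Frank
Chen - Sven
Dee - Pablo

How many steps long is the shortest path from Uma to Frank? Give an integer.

4

One shortest route is Uma – Chen – Pablo – Dee – Frank, which uses 4 edges, and at distance 3 from Uma we only reach {Dee}, which does not include Frank. So d(Uma,Frank) = 4.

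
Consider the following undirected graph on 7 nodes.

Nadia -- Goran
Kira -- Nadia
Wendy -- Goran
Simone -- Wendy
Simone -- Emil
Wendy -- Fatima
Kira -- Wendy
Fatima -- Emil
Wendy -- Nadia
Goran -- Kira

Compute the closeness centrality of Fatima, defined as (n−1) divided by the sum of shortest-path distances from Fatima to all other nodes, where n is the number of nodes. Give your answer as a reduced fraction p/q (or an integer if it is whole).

3/5

Distances from Fatima: Emil:1, Goran:2, Kira:2, Nadia:2, Simone:2, Wendy:1. Sum = 10.
n = 7, so closeness = 6/10 = 3/5.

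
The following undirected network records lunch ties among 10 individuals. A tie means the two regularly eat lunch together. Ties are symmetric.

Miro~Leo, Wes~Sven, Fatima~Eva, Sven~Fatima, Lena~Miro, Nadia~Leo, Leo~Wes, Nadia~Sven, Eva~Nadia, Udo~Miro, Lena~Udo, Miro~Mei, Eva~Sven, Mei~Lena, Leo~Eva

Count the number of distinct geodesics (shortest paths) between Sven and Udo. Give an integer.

The shortest distance is 4. The length-4 paths are: Sven–Wes–Leo–Miro–Udo; Sven–Eva–Leo–Miro–Udo; Sven–Nadia–Leo–Miro–Udo.
That gives 3 distinct shortest paths.

3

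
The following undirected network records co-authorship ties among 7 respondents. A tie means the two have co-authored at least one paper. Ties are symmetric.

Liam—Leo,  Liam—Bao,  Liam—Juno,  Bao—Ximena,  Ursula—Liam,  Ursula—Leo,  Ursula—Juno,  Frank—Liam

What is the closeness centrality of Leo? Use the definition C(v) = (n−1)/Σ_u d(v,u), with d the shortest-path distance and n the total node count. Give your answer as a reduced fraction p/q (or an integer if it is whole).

Distances from Leo: Bao:2, Frank:2, Juno:2, Liam:1, Ursula:1, Ximena:3. Sum = 11.
n = 7, so closeness = 6/11.

6/11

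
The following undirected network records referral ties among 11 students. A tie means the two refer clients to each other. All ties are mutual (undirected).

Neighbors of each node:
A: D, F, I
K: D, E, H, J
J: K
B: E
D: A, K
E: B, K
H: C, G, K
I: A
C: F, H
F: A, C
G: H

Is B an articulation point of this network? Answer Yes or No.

No

Even without B, every remaining node can still reach every other (the residual graph is connected), so B is not a cut vertex.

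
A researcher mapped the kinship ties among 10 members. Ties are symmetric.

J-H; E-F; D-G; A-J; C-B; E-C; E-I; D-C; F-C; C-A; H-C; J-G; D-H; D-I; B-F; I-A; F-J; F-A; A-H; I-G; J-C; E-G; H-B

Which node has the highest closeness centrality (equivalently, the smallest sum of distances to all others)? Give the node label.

Farness (sum of distances to all others) for each node — A:13, B:17, C:11, D:14, E:14, F:13, G:15, H:13, I:15, J:13.
The smallest farness is 11, for C, so C has the highest closeness.

C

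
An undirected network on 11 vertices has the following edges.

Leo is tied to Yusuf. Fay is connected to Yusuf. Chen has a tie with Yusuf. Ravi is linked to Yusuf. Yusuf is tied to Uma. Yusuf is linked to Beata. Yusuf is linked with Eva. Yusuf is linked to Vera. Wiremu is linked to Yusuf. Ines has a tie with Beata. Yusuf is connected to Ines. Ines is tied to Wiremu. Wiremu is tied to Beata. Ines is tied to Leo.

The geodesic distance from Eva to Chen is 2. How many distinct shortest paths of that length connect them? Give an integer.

The shortest distance is 2, and the only length-2 path is Eva–Yusuf–Chen. So there is exactly 1 shortest path.

1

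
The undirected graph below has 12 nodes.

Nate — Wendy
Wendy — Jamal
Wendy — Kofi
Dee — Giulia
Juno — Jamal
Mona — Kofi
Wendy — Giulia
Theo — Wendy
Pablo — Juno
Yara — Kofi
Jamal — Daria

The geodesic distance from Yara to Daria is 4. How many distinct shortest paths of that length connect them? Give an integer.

1

The shortest distance is 4, and the only length-4 path is Yara–Kofi–Wendy–Jamal–Daria. So there is exactly 1 shortest path.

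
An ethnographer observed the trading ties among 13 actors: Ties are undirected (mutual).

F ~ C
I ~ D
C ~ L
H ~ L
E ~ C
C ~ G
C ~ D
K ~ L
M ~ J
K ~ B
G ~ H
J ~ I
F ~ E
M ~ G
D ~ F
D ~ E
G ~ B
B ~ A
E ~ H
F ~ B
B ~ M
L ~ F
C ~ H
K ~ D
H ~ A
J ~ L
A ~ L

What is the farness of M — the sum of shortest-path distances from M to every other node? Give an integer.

23

Distances from M: A:2, B:1, C:2, D:3, E:3, F:2, G:1, H:2, I:2, J:1, K:2, L:2.
Sum = 2 + 1 + 2 + 3 + 3 + 2 + 1 + 2 + 2 + 1 + 2 + 2 = 23.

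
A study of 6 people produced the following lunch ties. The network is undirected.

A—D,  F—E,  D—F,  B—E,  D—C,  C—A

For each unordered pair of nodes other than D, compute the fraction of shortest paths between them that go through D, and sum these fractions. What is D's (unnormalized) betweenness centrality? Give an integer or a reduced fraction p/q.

6

Pairs whose geodesics pass through D — E–C: 1; E–A: 1; B–C: 1; B–A: 1; F–C: 1; F–A: 1.
All other pairs contribute 0.
Summing the contributions gives betweenness(D) = 6.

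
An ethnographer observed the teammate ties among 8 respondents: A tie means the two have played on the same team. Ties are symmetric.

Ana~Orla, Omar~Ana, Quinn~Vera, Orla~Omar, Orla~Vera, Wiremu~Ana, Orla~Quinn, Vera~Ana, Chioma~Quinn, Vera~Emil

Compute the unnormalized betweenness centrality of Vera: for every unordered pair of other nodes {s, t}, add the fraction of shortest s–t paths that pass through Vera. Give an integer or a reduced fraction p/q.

Pairs whose geodesics pass through Vera — Quinn–Ana: 1/2; Quinn–Emil: 1; Quinn–Wiremu: 1/2; Ana–Emil: 1; Ana–Chioma: 1/2; Orla–Emil: 1; Emil–Omar: 2/2; Emil–Wiremu: 1; Emil–Chioma: 1; Wiremu–Chioma: 1/2.
All other pairs contribute 0.
Summing the contributions gives betweenness(Vera) = 8.

8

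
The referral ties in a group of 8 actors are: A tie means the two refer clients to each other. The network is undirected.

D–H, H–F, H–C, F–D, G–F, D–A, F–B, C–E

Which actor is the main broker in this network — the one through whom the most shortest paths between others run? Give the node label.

F

Unnormalized betweenness of each node: A:0, B:0, C:6, D:6, E:0, F:11, G:0, H:10.
F has the largest value, 11, making it the main broker — the node through which the most shortest paths run.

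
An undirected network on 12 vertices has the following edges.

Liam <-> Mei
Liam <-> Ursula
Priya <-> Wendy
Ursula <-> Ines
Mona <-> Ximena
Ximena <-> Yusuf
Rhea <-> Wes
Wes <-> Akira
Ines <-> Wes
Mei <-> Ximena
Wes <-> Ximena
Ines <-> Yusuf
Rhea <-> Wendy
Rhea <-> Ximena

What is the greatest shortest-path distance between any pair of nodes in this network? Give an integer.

Eccentricity of each node (its greatest distance to any other): Akira:4, Ines:4, Liam:5, Mei:4, Mona:4, Priya:5, Rhea:3, Ursula:5, Wendy:4, Wes:3, Ximena:3, Yusuf:4.
The maximum eccentricity is 5, realized for instance by the pair Ursula–Priya via Ursula – Ines – Wes – Rhea – Wendy – Priya. So the diameter is 5.

5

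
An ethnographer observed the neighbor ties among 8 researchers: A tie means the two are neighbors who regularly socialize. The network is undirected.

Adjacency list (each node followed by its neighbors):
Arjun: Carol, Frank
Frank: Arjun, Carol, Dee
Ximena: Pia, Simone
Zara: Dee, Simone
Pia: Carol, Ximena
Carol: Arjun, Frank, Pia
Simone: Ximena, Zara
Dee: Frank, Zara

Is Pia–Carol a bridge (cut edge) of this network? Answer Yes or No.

No

Even without that edge, Pia still reaches Carol via Pia – Ximena – Simone – Zara – Dee – Frank – Carol, so the network stays connected. Not a bridge.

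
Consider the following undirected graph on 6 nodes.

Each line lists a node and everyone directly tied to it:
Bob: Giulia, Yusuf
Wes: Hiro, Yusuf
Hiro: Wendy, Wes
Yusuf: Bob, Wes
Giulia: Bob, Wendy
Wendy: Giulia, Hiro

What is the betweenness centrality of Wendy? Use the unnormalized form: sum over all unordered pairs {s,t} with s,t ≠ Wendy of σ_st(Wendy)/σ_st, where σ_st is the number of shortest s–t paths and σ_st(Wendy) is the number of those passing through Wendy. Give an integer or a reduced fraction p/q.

Pairs whose geodesics pass through Wendy — Giulia–Hiro: 1; Giulia–Wes: 1/2; Hiro–Bob: 1/2.
All other pairs contribute 0.
Summing the contributions gives betweenness(Wendy) = 2.

2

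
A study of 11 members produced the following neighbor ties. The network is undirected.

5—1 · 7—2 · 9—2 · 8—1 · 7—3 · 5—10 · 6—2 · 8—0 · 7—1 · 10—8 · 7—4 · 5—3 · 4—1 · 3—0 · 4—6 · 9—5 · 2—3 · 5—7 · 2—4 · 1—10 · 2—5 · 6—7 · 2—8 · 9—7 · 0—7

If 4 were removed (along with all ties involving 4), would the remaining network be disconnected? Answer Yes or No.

Even without 4, every remaining node can still reach every other (the residual graph is connected), so 4 is not a cut vertex.

No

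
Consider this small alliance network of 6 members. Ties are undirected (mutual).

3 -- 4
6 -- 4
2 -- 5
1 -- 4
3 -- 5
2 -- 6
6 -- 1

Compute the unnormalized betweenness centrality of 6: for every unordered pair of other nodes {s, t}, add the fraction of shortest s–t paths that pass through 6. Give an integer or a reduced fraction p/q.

5/2

Pairs whose geodesics pass through 6 — 5–1: 1/2; 2–1: 1; 2–4: 1.
All other pairs contribute 0.
Summing the contributions gives betweenness(6) = 5/2.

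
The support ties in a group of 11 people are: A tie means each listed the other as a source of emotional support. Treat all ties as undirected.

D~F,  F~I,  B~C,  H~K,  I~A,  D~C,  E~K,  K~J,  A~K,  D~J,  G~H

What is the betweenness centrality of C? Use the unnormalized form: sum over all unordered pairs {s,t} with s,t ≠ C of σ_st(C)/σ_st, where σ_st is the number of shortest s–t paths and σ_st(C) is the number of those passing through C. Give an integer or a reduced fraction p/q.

Pairs whose geodesics pass through C — E–B: 1; J–B: 1; K–B: 1; I–B: 1; H–B: 1; G–B: 1; A–B: 2/2; D–B: 1; F–B: 1.
All other pairs contribute 0.
Summing the contributions gives betweenness(C) = 9.

9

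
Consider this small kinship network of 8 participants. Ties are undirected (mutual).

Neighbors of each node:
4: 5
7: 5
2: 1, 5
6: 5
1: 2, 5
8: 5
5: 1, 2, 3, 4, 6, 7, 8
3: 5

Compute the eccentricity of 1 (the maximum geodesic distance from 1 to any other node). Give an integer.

Distances from 1: 2:1, 3:2, 4:2, 5:1, 6:2, 7:2, 8:2.
The largest is 2 (to 7, 3, 6, 4, and 8), so the eccentricity of 1 is 2.

2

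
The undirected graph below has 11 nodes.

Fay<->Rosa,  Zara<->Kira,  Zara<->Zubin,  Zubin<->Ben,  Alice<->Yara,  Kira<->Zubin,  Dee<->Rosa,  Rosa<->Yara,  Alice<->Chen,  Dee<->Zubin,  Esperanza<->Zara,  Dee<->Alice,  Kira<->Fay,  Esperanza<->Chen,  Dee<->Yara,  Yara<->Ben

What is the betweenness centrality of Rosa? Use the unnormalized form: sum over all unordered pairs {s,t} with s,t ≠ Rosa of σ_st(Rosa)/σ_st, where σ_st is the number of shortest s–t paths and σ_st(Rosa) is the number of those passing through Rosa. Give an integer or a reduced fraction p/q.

9/2

Pairs whose geodesics pass through Rosa — Dee–Fay: 1; Ben–Fay: 1/2; Yara–Kira: 1/3; Yara–Fay: 1; Alice–Fay: 2/2; Chen–Fay: 2/3.
All other pairs contribute 0.
Summing the contributions gives betweenness(Rosa) = 9/2.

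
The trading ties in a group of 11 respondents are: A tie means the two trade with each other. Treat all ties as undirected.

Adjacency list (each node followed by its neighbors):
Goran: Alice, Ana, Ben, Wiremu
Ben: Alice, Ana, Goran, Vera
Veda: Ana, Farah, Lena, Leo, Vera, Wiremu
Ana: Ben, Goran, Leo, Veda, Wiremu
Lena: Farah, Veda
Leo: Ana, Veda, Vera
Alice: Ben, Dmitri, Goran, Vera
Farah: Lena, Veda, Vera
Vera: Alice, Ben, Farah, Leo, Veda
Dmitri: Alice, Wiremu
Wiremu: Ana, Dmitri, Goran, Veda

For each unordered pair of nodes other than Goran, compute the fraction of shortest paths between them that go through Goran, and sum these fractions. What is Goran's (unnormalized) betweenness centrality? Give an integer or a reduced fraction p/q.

Pairs whose geodesics pass through Goran — Alice–Ana: 1/2; Alice–Wiremu: 1/2; Ben–Wiremu: 1/2.
All other pairs contribute 0.
Summing the contributions gives betweenness(Goran) = 3/2.

3/2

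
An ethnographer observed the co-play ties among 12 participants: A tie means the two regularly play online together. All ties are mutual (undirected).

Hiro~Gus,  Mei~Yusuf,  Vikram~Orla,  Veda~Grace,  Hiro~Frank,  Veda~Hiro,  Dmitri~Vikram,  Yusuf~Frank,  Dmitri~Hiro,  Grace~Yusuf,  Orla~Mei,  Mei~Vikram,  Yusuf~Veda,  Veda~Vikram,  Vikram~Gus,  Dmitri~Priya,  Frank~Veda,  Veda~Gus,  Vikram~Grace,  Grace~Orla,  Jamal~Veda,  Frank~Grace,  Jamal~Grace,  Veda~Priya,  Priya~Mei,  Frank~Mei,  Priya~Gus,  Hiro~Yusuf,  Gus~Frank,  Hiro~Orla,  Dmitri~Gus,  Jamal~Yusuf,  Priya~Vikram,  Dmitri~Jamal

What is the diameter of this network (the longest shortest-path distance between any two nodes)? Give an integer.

Eccentricity of each node (its greatest distance to any other): Dmitri:2, Frank:2, Grace:2, Gus:2, Hiro:2, Jamal:2, Mei:2, Orla:2, Priya:2, Veda:2, Vikram:2, Yusuf:2.
The maximum eccentricity is 2, realized for instance by the pair Frank–Priya via Frank – Gus – Priya. So the diameter is 2.

2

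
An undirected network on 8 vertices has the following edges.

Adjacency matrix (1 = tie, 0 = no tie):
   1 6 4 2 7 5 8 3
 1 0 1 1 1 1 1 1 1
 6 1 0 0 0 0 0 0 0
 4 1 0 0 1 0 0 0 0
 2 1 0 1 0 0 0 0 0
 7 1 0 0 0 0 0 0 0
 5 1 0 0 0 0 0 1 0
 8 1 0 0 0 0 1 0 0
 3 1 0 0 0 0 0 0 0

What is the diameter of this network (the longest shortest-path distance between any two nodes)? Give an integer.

2

Eccentricity of each node (its greatest distance to any other): 1:1, 2:2, 3:2, 4:2, 5:2, 6:2, 7:2, 8:2.
The maximum eccentricity is 2, realized for instance by the pair 6–4 via 6 – 1 – 4. So the diameter is 2.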